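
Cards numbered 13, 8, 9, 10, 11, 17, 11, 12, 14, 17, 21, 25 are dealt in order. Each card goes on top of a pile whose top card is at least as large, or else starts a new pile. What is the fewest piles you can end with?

9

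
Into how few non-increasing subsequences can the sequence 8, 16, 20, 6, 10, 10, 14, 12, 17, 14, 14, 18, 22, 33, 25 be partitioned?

Place each on the leftmost legal pile:
8 → new pile 1 (tops now [8])
16 → new pile 2 (tops now [8, 16])
20 → new pile 3 (tops now [8, 16, 20])
6 → pile 1 (tops now [6, 16, 20])
10 → pile 2 (tops now [6, 10, 20])
10 → pile 2 (tops now [6, 10, 20])
14 → pile 3 (tops now [6, 10, 14])
12 → pile 3 (tops now [6, 10, 12])
17 → new pile 4 (tops now [6, 10, 12, 17])
14 → pile 4 (tops now [6, 10, 12, 14])
14 → pile 4 (tops now [6, 10, 12, 14])
18 → new pile 5 (tops now [6, 10, 12, 14, 18])
22 → new pile 6 (tops now [6, 10, 12, 14, 18, 22])
33 → new pile 7 (tops now [6, 10, 12, 14, 18, 22, 33])
25 → pile 7 (tops now [6, 10, 12, 14, 18, 22, 25])
Seven piles.

7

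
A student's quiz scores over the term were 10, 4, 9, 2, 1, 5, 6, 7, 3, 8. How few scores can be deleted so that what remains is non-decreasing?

5

Fewest deletions = n − (longest non-decreasing subsequence).
Patience tails:
10 → extends → [10]
4 → replaces 10 → [4]
9 → extends → [4, 9]
2 → replaces 4 → [2, 9]
1 → replaces 2 → [1, 9]
5 → replaces 9 → [1, 5]
6 → extends → [1, 5, 6]
7 → extends → [1, 5, 6, 7]
3 → replaces 5 → [1, 3, 6, 7]
8 → extends → [1, 3, 6, 7, 8]
Longest non-decreasing subsequence has length 5, so deletions = 10 − 5 = 5.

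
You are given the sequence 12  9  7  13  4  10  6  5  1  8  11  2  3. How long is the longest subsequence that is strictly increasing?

4

Track the smallest tail for each achievable length (strict):
12 → extends → [12]
9 → replaces 12 → [9]
7 → replaces 9 → [7]
13 → extends → [7, 13]
4 → replaces 7 → [4, 13]
10 → replaces 13 → [4, 10]
6 → replaces 10 → [4, 6]
5 → replaces 6 → [4, 5]
1 → replaces 4 → [1, 5]
8 → extends → [1, 5, 8]
11 → extends → [1, 5, 8, 11]
2 → replaces 5 → [1, 2, 8, 11]
3 → replaces 8 → [1, 2, 3, 11]
Four tails, so the longest strictly increasing subsequence has length 4 (e.g. 4, 6, 8, 11).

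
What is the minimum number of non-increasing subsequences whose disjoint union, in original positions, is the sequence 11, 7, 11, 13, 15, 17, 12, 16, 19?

Place each on the leftmost legal pile:
11 → new pile 1 (tops now [11])
7 → pile 1 (tops now [7])
11 → new pile 2 (tops now [7, 11])
13 → new pile 3 (tops now [7, 11, 13])
15 → new pile 4 (tops now [7, 11, 13, 15])
17 → new pile 5 (tops now [7, 11, 13, 15, 17])
12 → pile 3 (tops now [7, 11, 12, 15, 17])
16 → pile 5 (tops now [7, 11, 12, 15, 16])
19 → new pile 6 (tops now [7, 11, 12, 15, 16, 19])
Six piles.

6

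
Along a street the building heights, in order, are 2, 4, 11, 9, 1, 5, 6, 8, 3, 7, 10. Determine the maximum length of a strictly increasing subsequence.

Let dp[i] be the length of the longest such subsequence ending at index i:
i:      1  2  3  4  5  6  7  8  9 10 11
a[i]:   2  4 11  9  1  5  6  8  3  7 10
dp:     1  2  3  3  1  3  4  5  2  5  6
Maximum dp value is 6.

6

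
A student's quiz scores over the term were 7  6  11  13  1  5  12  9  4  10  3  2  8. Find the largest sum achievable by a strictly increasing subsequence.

Let S[i] be the best sum of a strictly increasing subsequence ending at i:
i:      1  2  3  4  5  6  7  8  9 10 11 12 13
a[i]:   7  6 11 13  1  5 12  9  4 10  3  2  8
S:      7  6 18 31  1  6 30 16  5 26  4  3 15
Maximum is 31 (e.g. 7 + 11 + 13).

31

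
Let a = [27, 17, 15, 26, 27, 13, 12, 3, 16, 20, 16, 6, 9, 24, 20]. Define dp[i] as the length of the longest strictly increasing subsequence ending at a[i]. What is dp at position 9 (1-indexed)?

dp[i] = 1 + max{dp[j] : j<i, a[j]<a[i]} (or 1 if no such j):
i:      1  2  3  4  5  6  7  8  9 10 11 12 13 14 15
a[i]:  27 17 15 26 27 13 12  3 16 20 16  6  9 24 20
dp:     1  1  1  2  3  1  1  1  2  3  2  2  3  4  4
At index 9 the value is 2.

2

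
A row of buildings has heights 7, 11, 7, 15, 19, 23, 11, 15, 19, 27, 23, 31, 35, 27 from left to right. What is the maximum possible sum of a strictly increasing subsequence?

168

Let S[i] be the best sum of a strictly increasing subsequence ending at i:
i:       1   2   3   4   5   6   7   8   9  10  11  12  13  14
a[i]:    7  11   7  15  19  23  11  15  19  27  23  31  35  27
S:       7  18   7  33  52  75  18  33  52 102  75 133 168 102
Maximum is 168 (e.g. 7 + 11 + 15 + 19 + 23 + 27 + 31 + 35).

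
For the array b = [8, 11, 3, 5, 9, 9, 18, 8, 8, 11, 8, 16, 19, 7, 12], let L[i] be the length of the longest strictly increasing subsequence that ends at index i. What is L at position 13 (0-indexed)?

3

dp[i] = 1 + max{dp[j] : j<i, b[j]<b[i]} (or 1 if no such j):
i:      0  1  2  3  4  5  6  7  8  9 10 11 12 13 14
b[i]:   8 11  3  5  9  9 18  8  8 11  8 16 19  7 12
dp:     1  2  1  2  3  3  4  3  3  4  3  5  6  3  5
At index 13 the value is 3.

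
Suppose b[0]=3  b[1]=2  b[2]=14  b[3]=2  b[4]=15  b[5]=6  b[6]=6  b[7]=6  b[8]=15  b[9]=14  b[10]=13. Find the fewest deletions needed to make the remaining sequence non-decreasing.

5

Fewest deletions = n − (longest non-decreasing subsequence).
i:      0  1  2  3  4  5  6  7  8  9 10
b[i]:   3  2 14  2 15  6  6  6 15 14 13
dp:     1  1  2  2  3  3  4  5  6  6  6
max dp = 6, so deletions = 11 − 6 = 5.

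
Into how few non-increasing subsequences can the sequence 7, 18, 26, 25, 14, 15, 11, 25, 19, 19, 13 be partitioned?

4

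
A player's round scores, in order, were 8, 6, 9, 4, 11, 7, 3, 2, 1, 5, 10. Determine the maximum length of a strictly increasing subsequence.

Track the smallest tail for each achievable length (strict):
8 → extends → [8]
6 → replaces 8 → [6]
9 → extends → [6, 9]
4 → replaces 6 → [4, 9]
11 → extends → [4, 9, 11]
7 → replaces 9 → [4, 7, 11]
3 → replaces 4 → [3, 7, 11]
2 → replaces 3 → [2, 7, 11]
1 → replaces 2 → [1, 7, 11]
5 → replaces 7 → [1, 5, 11]
10 → replaces 11 → [1, 5, 10]
Three tails, so the longest strictly increasing subsequence has length 3 (e.g. 8, 9, 11).

3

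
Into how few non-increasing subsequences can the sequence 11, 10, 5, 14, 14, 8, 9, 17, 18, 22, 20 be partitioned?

Place each on the leftmost legal pile:
11 → new pile 1 (tops now [11])
10 → pile 1 (tops now [10])
5 → pile 1 (tops now [5])
14 → new pile 2 (tops now [5, 14])
14 → pile 2 (tops now [5, 14])
8 → pile 2 (tops now [5, 8])
9 → new pile 3 (tops now [5, 8, 9])
17 → new pile 4 (tops now [5, 8, 9, 17])
18 → new pile 5 (tops now [5, 8, 9, 17, 18])
22 → new pile 6 (tops now [5, 8, 9, 17, 18, 22])
20 → pile 6 (tops now [5, 8, 9, 17, 18, 20])
Six piles.

6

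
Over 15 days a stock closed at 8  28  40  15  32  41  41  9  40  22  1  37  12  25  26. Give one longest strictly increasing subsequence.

8, 15, 22, 25, 26

Patience tails give the LIS length; then backtrack through the dp parents:
8 → extends → [8]
28 → extends → [8, 28]
40 → extends → [8, 28, 40]
15 → replaces 28 → [8, 15, 40]
32 → replaces 40 → [8, 15, 32]
41 → extends → [8, 15, 32, 41]
41 → already a tail → [8, 15, 32, 41]
9 → replaces 15 → [8, 9, 32, 41]
40 → replaces 41 → [8, 9, 32, 40]
22 → replaces 32 → [8, 9, 22, 40]
1 → replaces 8 → [1, 9, 22, 40]
37 → replaces 40 → [1, 9, 22, 37]
12 → replaces 22 → [1, 9, 12, 37]
25 → replaces 37 → [1, 9, 12, 25]
26 → extends → [1, 9, 12, 25, 26]
Length 5; one witness is 8, 15, 22, 25, 26.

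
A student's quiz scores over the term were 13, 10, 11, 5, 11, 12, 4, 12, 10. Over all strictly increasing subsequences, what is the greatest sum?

33

Let S[i] be the best sum of a strictly increasing subsequence ending at i:
i:      1  2  3  4  5  6  7  8  9
a[i]:  13 10 11  5 11 12  4 12 10
S:     13 10 21  5 21 33  4 33 15
Maximum is 33 (e.g. 10 + 11 + 12).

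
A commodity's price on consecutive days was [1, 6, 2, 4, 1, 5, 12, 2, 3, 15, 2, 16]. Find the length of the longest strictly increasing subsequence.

Track the smallest tail for each achievable length (strict):
1 → extends → [1]
6 → extends → [1, 6]
2 → replaces 6 → [1, 2]
4 → extends → [1, 2, 4]
1 → already a tail → [1, 2, 4]
5 → extends → [1, 2, 4, 5]
12 → extends → [1, 2, 4, 5, 12]
2 → already a tail → [1, 2, 4, 5, 12]
3 → replaces 4 → [1, 2, 3, 5, 12]
15 → extends → [1, 2, 3, 5, 12, 15]
2 → already a tail → [1, 2, 3, 5, 12, 15]
16 → extends → [1, 2, 3, 5, 12, 15, 16]
Seven tails, so the longest strictly increasing subsequence has length 7 (e.g. 1, 2, 4, 5, 12, 15, 16).

7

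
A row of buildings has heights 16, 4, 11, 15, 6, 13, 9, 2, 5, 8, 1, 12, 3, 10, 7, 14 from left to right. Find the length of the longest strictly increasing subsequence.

Track the smallest tail for each achievable length (strict):
16 → extends → [16]
4 → replaces 16 → [4]
11 → extends → [4, 11]
15 → extends → [4, 11, 15]
6 → replaces 11 → [4, 6, 15]
13 → replaces 15 → [4, 6, 13]
9 → replaces 13 → [4, 6, 9]
2 → replaces 4 → [2, 6, 9]
5 → replaces 6 → [2, 5, 9]
8 → replaces 9 → [2, 5, 8]
1 → replaces 2 → [1, 5, 8]
12 → extends → [1, 5, 8, 12]
3 → replaces 5 → [1, 3, 8, 12]
10 → replaces 12 → [1, 3, 8, 10]
7 → replaces 8 → [1, 3, 7, 10]
14 → extends → [1, 3, 7, 10, 14]
Five tails, so the longest strictly increasing subsequence has length 5 (e.g. 4, 6, 9, 12, 14).

5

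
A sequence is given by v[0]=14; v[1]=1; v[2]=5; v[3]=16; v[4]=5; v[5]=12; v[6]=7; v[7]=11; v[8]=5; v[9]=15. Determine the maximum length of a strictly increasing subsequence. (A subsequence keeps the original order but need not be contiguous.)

Track the smallest tail for each achievable length (strict):
14 → extends → [14]
1 → replaces 14 → [1]
5 → extends → [1, 5]
16 → extends → [1, 5, 16]
5 → already a tail → [1, 5, 16]
12 → replaces 16 → [1, 5, 12]
7 → replaces 12 → [1, 5, 7]
11 → extends → [1, 5, 7, 11]
5 → already a tail → [1, 5, 7, 11]
15 → extends → [1, 5, 7, 11, 15]
Five tails, so the longest strictly increasing subsequence has length 5 (e.g. 1, 5, 7, 11, 15).

5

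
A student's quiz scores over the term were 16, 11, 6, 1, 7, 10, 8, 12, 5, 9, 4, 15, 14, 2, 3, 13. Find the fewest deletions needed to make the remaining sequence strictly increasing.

Fewest deletions = n − (longest strictly increasing subsequence).
i:      1  2  3  4  5  6  7  8  9 10 11 12 13 14 15 16
a[i]:  16 11  6  1  7 10  8 12  5  9  4 15 14  2  3 13
dp:     1  1  1  1  2  3  3  4  2  4  2  5  5  2  3  5
max dp = 5, so deletions = 16 − 5 = 11.

11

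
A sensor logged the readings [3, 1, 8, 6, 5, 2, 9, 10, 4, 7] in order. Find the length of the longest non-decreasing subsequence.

4

Track the smallest tail for each achievable length (allowing ties):
3 → extends → [3]
1 → replaces 3 → [1]
8 → extends → [1, 8]
6 → replaces 8 → [1, 6]
5 → replaces 6 → [1, 5]
2 → replaces 5 → [1, 2]
9 → extends → [1, 2, 9]
10 → extends → [1, 2, 9, 10]
4 → replaces 9 → [1, 2, 4, 10]
7 → replaces 10 → [1, 2, 4, 7]
Four tails, so the longest non-decreasing subsequence has length 4 (e.g. 3, 8, 9, 10).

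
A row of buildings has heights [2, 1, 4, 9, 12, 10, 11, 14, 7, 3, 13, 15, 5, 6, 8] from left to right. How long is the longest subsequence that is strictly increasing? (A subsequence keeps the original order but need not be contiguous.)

7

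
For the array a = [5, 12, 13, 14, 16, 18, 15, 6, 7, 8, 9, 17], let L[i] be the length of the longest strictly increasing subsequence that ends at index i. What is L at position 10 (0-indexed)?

5

dp[i] = 1 + max{dp[j] : j<i, a[j]<a[i]} (or 1 if no such j):
i:      0  1  2  3  4  5  6  7  8  9 10 11
a[i]:   5 12 13 14 16 18 15  6  7  8  9 17
dp:     1  2  3  4  5  6  5  2  3  4  5  6
At index 10 the value is 5.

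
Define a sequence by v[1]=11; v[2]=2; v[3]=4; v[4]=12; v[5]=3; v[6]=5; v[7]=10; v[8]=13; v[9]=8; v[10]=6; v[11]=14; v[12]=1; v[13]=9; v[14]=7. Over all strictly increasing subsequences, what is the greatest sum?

Let S[i] be the best sum of a strictly increasing subsequence ending at i:
i:      1  2  3  4  5  6  7  8  9 10 11 12 13 14
v[i]:  11  2  4 12  3  5 10 13  8  6 14  1  9  7
S:     11  2  6 23  5 11 21 36 19 17 50  1 28 24
Maximum is 50 (e.g. 11 + 12 + 13 + 14).

50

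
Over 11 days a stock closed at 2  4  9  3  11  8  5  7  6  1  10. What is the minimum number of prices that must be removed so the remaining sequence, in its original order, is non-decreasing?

6

Fewest deletions = n − (longest non-decreasing subsequence).
Patience tails:
2 → extends → [2]
4 → extends → [2, 4]
9 → extends → [2, 4, 9]
3 → replaces 4 → [2, 3, 9]
11 → extends → [2, 3, 9, 11]
8 → replaces 9 → [2, 3, 8, 11]
5 → replaces 8 → [2, 3, 5, 11]
7 → replaces 11 → [2, 3, 5, 7]
6 → replaces 7 → [2, 3, 5, 6]
1 → replaces 2 → [1, 3, 5, 6]
10 → extends → [1, 3, 5, 6, 10]
Longest non-decreasing subsequence has length 5, so deletions = 11 − 5 = 6.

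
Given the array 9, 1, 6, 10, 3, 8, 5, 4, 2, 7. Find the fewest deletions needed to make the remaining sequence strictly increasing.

6

Fewest deletions = n − (longest strictly increasing subsequence).
i:      1  2  3  4  5  6  7  8  9 10
a[i]:   9  1  6 10  3  8  5  4  2  7
dp:     1  1  2  3  2  3  3  3  2  4
max dp = 4, so deletions = 10 − 4 = 6.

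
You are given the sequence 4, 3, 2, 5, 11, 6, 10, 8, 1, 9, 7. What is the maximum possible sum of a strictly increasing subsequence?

Let S[i] be the best sum of a strictly increasing subsequence ending at i:
i:      1  2  3  4  5  6  7  8  9 10 11
a[i]:   4  3  2  5 11  6 10  8  1  9  7
S:      4  3  2  9 20 15 25 23  1 32 22
Maximum is 32 (e.g. 4 + 5 + 6 + 8 + 9).

32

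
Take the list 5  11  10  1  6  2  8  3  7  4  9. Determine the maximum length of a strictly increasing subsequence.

5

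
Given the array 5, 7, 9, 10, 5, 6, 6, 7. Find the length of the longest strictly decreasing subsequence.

Negate each value so 'decreasing' becomes 'increasing', then run patience tails on the negated sequence:
-5 → extends → [-5]
-7 → replaces -5 → [-7]
-9 → replaces -7 → [-9]
-10 → replaces -9 → [-10]
-5 → extends → [-10, -5]
-6 → replaces -5 → [-10, -6]
-6 → already a tail → [-10, -6]
-7 → replaces -6 → [-10, -7]
Two tails, so the longest strictly decreasing subsequence of the original has length 2.

2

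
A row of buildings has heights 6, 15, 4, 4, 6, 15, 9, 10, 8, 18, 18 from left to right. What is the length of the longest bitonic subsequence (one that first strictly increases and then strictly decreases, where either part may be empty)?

inc[i] = longest strictly increasing subsequence ending at i; dec[i] = longest strictly decreasing subsequence starting at i:
i:      1  2  3  4  5  6  7  8  9 10 11
a[i]:   6 15  4  4  6 15  9 10  8 18 18
inc:    1  2  1  1  2  3  3  4  3  5  5
dec:    2  3  1  1  1  3  2  2  1  1  1
Best peak at i=6 (value 15): inc=3, dec=3, length 3+3−1 = 5.

5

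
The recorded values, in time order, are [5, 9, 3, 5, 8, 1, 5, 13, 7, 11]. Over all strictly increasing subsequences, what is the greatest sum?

29

Let S[i] be the best sum of a strictly increasing subsequence ending at i:
i:      1  2  3  4  5  6  7  8  9 10
a[i]:   5  9  3  5  8  1  5 13  7 11
S:      5 14  3  8 16  1  8 29 15 27
Maximum is 29 (e.g. 3 + 5 + 8 + 13).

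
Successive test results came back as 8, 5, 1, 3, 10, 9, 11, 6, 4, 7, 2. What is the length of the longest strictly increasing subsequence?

Track the smallest tail for each achievable length (strict):
8 → extends → [8]
5 → replaces 8 → [5]
1 → replaces 5 → [1]
3 → extends → [1, 3]
10 → extends → [1, 3, 10]
9 → replaces 10 → [1, 3, 9]
11 → extends → [1, 3, 9, 11]
6 → replaces 9 → [1, 3, 6, 11]
4 → replaces 6 → [1, 3, 4, 11]
7 → replaces 11 → [1, 3, 4, 7]
2 → replaces 3 → [1, 2, 4, 7]
Four tails, so the longest strictly increasing subsequence has length 4 (e.g. 1, 3, 10, 11).

4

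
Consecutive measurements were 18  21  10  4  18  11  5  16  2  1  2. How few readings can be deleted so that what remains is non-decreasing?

8

Fewest deletions = n − (longest non-decreasing subsequence).
i:      1  2  3  4  5  6  7  8  9 10 11
a[i]:  18 21 10  4 18 11  5 16  2  1  2
dp:     1  2  1  1  2  2  2  3  1  1  2
max dp = 3, so deletions = 11 − 3 = 8.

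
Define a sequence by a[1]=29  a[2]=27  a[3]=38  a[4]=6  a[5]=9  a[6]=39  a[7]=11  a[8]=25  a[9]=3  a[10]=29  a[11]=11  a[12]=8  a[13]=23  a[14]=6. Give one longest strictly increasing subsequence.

6, 9, 11, 25, 29

Patience tails give the LIS length; then backtrack through the dp parents:
29 → extends → [29]
27 → replaces 29 → [27]
38 → extends → [27, 38]
6 → replaces 27 → [6, 38]
9 → replaces 38 → [6, 9]
39 → extends → [6, 9, 39]
11 → replaces 39 → [6, 9, 11]
25 → extends → [6, 9, 11, 25]
3 → replaces 6 → [3, 9, 11, 25]
29 → extends → [3, 9, 11, 25, 29]
11 → already a tail → [3, 9, 11, 25, 29]
8 → replaces 9 → [3, 8, 11, 25, 29]
23 → replaces 25 → [3, 8, 11, 23, 29]
6 → replaces 8 → [3, 6, 11, 23, 29]
Length 5; one witness is 6, 9, 11, 25, 29.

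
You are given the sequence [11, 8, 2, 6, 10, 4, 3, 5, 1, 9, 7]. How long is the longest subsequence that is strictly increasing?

Track the smallest tail for each achievable length (strict):
11 → extends → [11]
8 → replaces 11 → [8]
2 → replaces 8 → [2]
6 → extends → [2, 6]
10 → extends → [2, 6, 10]
4 → replaces 6 → [2, 4, 10]
3 → replaces 4 → [2, 3, 10]
5 → replaces 10 → [2, 3, 5]
1 → replaces 2 → [1, 3, 5]
9 → extends → [1, 3, 5, 9]
7 → replaces 9 → [1, 3, 5, 7]
Four tails, so the longest strictly increasing subsequence has length 4 (e.g. 2, 4, 5, 9).

4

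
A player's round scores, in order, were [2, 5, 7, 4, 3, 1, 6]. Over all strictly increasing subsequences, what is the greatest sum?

14

Let S[i] be the best sum of a strictly increasing subsequence ending at i:
i:      1  2  3  4  5  6  7
a[i]:   2  5  7  4  3  1  6
S:      2  7 14  6  5  1 13
Maximum is 14 (e.g. 2 + 5 + 7).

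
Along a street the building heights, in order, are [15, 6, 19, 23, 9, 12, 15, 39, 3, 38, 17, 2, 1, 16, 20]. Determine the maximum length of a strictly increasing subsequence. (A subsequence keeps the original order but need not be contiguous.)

6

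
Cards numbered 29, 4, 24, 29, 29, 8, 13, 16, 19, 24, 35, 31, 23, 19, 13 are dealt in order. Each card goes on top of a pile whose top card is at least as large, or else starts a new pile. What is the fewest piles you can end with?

7

Place each on the leftmost legal pile:
29 → new pile 1 (tops now [29])
4 → pile 1 (tops now [4])
24 → new pile 2 (tops now [4, 24])
29 → new pile 3 (tops now [4, 24, 29])
29 → pile 3 (tops now [4, 24, 29])
8 → pile 2 (tops now [4, 8, 29])
13 → pile 3 (tops now [4, 8, 13])
16 → new pile 4 (tops now [4, 8, 13, 16])
19 → new pile 5 (tops now [4, 8, 13, 16, 19])
24 → new pile 6 (tops now [4, 8, 13, 16, 19, 24])
35 → new pile 7 (tops now [4, 8, 13, 16, 19, 24, 35])
31 → pile 7 (tops now [4, 8, 13, 16, 19, 24, 31])
23 → pile 6 (tops now [4, 8, 13, 16, 19, 23, 31])
19 → pile 5 (tops now [4, 8, 13, 16, 19, 23, 31])
13 → pile 3 (tops now [4, 8, 13, 16, 19, 23, 31])
Seven piles.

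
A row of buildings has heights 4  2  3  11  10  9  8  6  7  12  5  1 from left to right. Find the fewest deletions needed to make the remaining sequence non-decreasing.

7

Fewest deletions = n − (longest non-decreasing subsequence).
Patience tails:
4 → extends → [4]
2 → replaces 4 → [2]
3 → extends → [2, 3]
11 → extends → [2, 3, 11]
10 → replaces 11 → [2, 3, 10]
9 → replaces 10 → [2, 3, 9]
8 → replaces 9 → [2, 3, 8]
6 → replaces 8 → [2, 3, 6]
7 → extends → [2, 3, 6, 7]
12 → extends → [2, 3, 6, 7, 12]
5 → replaces 6 → [2, 3, 5, 7, 12]
1 → replaces 2 → [1, 3, 5, 7, 12]
Longest non-decreasing subsequence has length 5, so deletions = 12 − 5 = 7.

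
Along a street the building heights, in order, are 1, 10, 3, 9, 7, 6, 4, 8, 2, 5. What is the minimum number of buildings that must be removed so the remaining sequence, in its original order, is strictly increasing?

Fewest deletions = n − (longest strictly increasing subsequence).
i:      1  2  3  4  5  6  7  8  9 10
a[i]:   1 10  3  9  7  6  4  8  2  5
dp:     1  2  2  3  3  3  3  4  2  4
max dp = 4, so deletions = 10 − 4 = 6.

6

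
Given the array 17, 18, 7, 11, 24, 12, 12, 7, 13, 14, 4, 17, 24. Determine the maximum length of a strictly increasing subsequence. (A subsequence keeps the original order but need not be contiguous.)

7

Track the smallest tail for each achievable length (strict):
17 → extends → [17]
18 → extends → [17, 18]
7 → replaces 17 → [7, 18]
11 → replaces 18 → [7, 11]
24 → extends → [7, 11, 24]
12 → replaces 24 → [7, 11, 12]
12 → already a tail → [7, 11, 12]
7 → already a tail → [7, 11, 12]
13 → extends → [7, 11, 12, 13]
14 → extends → [7, 11, 12, 13, 14]
4 → replaces 7 → [4, 11, 12, 13, 14]
17 → extends → [4, 11, 12, 13, 14, 17]
24 → extends → [4, 11, 12, 13, 14, 17, 24]
Seven tails, so the longest strictly increasing subsequence has length 7 (e.g. 7, 11, 12, 13, 14, 17, 24).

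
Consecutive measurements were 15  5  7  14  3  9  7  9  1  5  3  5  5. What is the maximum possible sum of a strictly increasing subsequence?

Let S[i] be the best sum of a strictly increasing subsequence ending at i:
i:      1  2  3  4  5  6  7  8  9 10 11 12 13
a[i]:  15  5  7 14  3  9  7  9  1  5  3  5  5
S:     15  5 12 26  3 21 12 21  1  8  4  9  9
Maximum is 26 (e.g. 5 + 7 + 14).

26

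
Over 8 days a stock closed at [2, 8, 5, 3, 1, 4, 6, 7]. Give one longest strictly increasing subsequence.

2, 3, 4, 6, 7

Patience tails give the LIS length; then backtrack through the dp parents:
2 → extends → [2]
8 → extends → [2, 8]
5 → replaces 8 → [2, 5]
3 → replaces 5 → [2, 3]
1 → replaces 2 → [1, 3]
4 → extends → [1, 3, 4]
6 → extends → [1, 3, 4, 6]
7 → extends → [1, 3, 4, 6, 7]
Length 5; one witness is 2, 3, 4, 6, 7.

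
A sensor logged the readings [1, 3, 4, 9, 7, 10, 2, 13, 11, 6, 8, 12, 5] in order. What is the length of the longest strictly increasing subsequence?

7

Let dp[i] be the length of the longest such subsequence ending at index i:
i:      1  2  3  4  5  6  7  8  9 10 11 12 13
a[i]:   1  3  4  9  7 10  2 13 11  6  8 12  5
dp:     1  2  3  4  4  5  2  6  6  4  5  7  4
Maximum dp value is 7.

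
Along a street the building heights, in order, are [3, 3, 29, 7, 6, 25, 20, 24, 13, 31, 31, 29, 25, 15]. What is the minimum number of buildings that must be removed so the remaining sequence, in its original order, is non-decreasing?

7

Fewest deletions = n − (longest non-decreasing subsequence).
i:      1  2  3  4  5  6  7  8  9 10 11 12 13 14
a[i]:   3  3 29  7  6 25 20 24 13 31 31 29 25 15
dp:     1  2  3  3  3  4  4  5  4  6  7  6  6  5
max dp = 7, so deletions = 14 − 7 = 7.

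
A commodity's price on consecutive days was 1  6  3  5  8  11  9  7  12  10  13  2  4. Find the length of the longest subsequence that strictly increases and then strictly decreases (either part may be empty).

8

inc[i] = longest strictly increasing subsequence ending at i; dec[i] = longest strictly decreasing subsequence starting at i:
i:      1  2  3  4  5  6  7  8  9 10 11 12 13
a[i]:   1  6  3  5  8 11  9  7 12 10 13  2  4
inc:    1  2  2  3  4  5  5  4  6  6  7  2  3
dec:    1  3  2  2  3  4  3  2  3  2  2  1  1
Best peak at i=6 (value 11): inc=5, dec=4, length 5+4−1 = 8.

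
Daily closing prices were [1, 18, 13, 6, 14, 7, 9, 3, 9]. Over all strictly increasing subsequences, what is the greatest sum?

28

Let S[i] be the best sum of a strictly increasing subsequence ending at i:
i:      1  2  3  4  5  6  7  8  9
a[i]:   1 18 13  6 14  7  9  3  9
S:      1 19 14  7 28 14 23  4 23
Maximum is 28 (e.g. 1 + 13 + 14).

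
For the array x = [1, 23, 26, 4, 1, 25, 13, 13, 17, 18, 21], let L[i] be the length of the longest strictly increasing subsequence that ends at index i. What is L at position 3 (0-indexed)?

2

dp[i] = 1 + max{dp[j] : j<i, x[j]<x[i]} (or 1 if no such j):
i:      0  1  2  3  4  5  6  7  8  9 10
x[i]:   1 23 26  4  1 25 13 13 17 18 21
dp:     1  2  3  2  1  3  3  3  4  5  6
At index 3 the value is 2.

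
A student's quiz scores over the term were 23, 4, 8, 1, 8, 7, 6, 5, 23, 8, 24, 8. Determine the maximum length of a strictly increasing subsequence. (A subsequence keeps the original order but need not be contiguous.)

Track the smallest tail for each achievable length (strict):
23 → extends → [23]
4 → replaces 23 → [4]
8 → extends → [4, 8]
1 → replaces 4 → [1, 8]
8 → already a tail → [1, 8]
7 → replaces 8 → [1, 7]
6 → replaces 7 → [1, 6]
5 → replaces 6 → [1, 5]
23 → extends → [1, 5, 23]
8 → replaces 23 → [1, 5, 8]
24 → extends → [1, 5, 8, 24]
8 → already a tail → [1, 5, 8, 24]
Four tails, so the longest strictly increasing subsequence has length 4 (e.g. 4, 8, 23, 24).

4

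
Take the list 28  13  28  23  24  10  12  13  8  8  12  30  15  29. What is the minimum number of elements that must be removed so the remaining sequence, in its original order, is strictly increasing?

9

Fewest deletions = n − (longest strictly increasing subsequence).
Patience tails:
28 → extends → [28]
13 → replaces 28 → [13]
28 → extends → [13, 28]
23 → replaces 28 → [13, 23]
24 → extends → [13, 23, 24]
10 → replaces 13 → [10, 23, 24]
12 → replaces 23 → [10, 12, 24]
13 → replaces 24 → [10, 12, 13]
8 → replaces 10 → [8, 12, 13]
8 → already a tail → [8, 12, 13]
12 → already a tail → [8, 12, 13]
30 → extends → [8, 12, 13, 30]
15 → replaces 30 → [8, 12, 13, 15]
29 → extends → [8, 12, 13, 15, 29]
Longest strictly increasing subsequence has length 5, so deletions = 14 − 5 = 9.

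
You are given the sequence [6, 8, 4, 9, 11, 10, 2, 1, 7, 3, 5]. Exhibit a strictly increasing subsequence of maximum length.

6, 8, 9, 11

Patience tails give the LIS length; then backtrack through the dp parents:
6 → extends → [6]
8 → extends → [6, 8]
4 → replaces 6 → [4, 8]
9 → extends → [4, 8, 9]
11 → extends → [4, 8, 9, 11]
10 → replaces 11 → [4, 8, 9, 10]
2 → replaces 4 → [2, 8, 9, 10]
1 → replaces 2 → [1, 8, 9, 10]
7 → replaces 8 → [1, 7, 9, 10]
3 → replaces 7 → [1, 3, 9, 10]
5 → replaces 9 → [1, 3, 5, 10]
Length 4; one witness is 6, 8, 9, 11.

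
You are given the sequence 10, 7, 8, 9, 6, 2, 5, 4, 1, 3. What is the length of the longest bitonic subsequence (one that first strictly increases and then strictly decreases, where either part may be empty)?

7

inc[i] = longest strictly increasing subsequence ending at i; dec[i] = longest strictly decreasing subsequence starting at i:
i:      1  2  3  4  5  6  7  8  9 10
a[i]:  10  7  8  9  6  2  5  4  1  3
inc:    1  1  2  3  1  1  2  2  1  2
dec:    6  5  5  5  4  2  3  2  1  1
Best peak at i=4 (value 9): inc=3, dec=5, length 3+5−1 = 7.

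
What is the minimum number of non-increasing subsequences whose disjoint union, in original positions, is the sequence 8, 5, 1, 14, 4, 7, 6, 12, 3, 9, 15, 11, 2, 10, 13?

6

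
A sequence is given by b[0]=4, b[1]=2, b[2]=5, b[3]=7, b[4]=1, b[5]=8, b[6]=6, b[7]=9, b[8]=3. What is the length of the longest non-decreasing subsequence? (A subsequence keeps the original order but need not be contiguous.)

Track the smallest tail for each achievable length (allowing ties):
4 → extends → [4]
2 → replaces 4 → [2]
5 → extends → [2, 5]
7 → extends → [2, 5, 7]
1 → replaces 2 → [1, 5, 7]
8 → extends → [1, 5, 7, 8]
6 → replaces 7 → [1, 5, 6, 8]
9 → extends → [1, 5, 6, 8, 9]
3 → replaces 5 → [1, 3, 6, 8, 9]
Five tails, so the longest non-decreasing subsequence has length 5 (e.g. 4, 5, 7, 8, 9).

5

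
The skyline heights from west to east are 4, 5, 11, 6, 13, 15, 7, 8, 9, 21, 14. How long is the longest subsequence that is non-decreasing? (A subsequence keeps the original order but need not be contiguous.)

7

Track the smallest tail for each achievable length (allowing ties):
4 → extends → [4]
5 → extends → [4, 5]
11 → extends → [4, 5, 11]
6 → replaces 11 → [4, 5, 6]
13 → extends → [4, 5, 6, 13]
15 → extends → [4, 5, 6, 13, 15]
7 → replaces 13 → [4, 5, 6, 7, 15]
8 → replaces 15 → [4, 5, 6, 7, 8]
9 → extends → [4, 5, 6, 7, 8, 9]
21 → extends → [4, 5, 6, 7, 8, 9, 21]
14 → replaces 21 → [4, 5, 6, 7, 8, 9, 14]
Seven tails, so the longest non-decreasing subsequence has length 7 (e.g. 4, 5, 6, 7, 8, 9, 21).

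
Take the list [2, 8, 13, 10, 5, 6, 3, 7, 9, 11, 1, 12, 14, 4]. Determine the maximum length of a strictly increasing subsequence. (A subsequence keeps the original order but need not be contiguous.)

8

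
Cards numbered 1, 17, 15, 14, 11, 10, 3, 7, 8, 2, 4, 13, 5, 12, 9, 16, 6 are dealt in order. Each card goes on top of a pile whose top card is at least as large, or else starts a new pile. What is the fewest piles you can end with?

The minimum number of non-increasing subsequences covering a sequence equals the length of its longest strictly increasing subsequence.
LIS length is 6 (e.g. 1, 3, 7, 8, 13, 16), so 6 piles are needed.

6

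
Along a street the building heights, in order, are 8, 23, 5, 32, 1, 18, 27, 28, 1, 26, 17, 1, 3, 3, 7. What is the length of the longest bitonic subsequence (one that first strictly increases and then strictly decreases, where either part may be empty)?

inc[i] = longest strictly increasing subsequence ending at i; dec[i] = longest strictly decreasing subsequence starting at i:
i:      1  2  3  4  5  6  7  8  9 10 11 12 13 14 15
a[i]:   8 23  5 32  1 18 27 28  1 26 17  1  3  3  7
inc:    1  2  1  3  1  2  3  4  1  3  2  1  2  2  3
dec:    3  4  2  5  1  3  4  4  1  3  2  1  1  1  1
Best peak at i=4 (value 32): inc=3, dec=5, length 3+5−1 = 7.

7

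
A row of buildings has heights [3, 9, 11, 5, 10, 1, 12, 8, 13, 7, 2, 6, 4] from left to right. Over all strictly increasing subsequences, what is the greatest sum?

Let S[i] be the best sum of a strictly increasing subsequence ending at i:
i:      1  2  3  4  5  6  7  8  9 10 11 12 13
a[i]:   3  9 11  5 10  1 12  8 13  7  2  6  4
S:      3 12 23  8 22  1 35 16 48 15  3 14  7
Maximum is 48 (e.g. 3 + 9 + 11 + 12 + 13).

48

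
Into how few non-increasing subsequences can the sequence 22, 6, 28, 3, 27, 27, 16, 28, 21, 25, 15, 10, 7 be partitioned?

4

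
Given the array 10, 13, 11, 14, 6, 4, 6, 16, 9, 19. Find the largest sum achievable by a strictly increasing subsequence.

Let S[i] be the best sum of a strictly increasing subsequence ending at i:
i:      1  2  3  4  5  6  7  8  9 10
a[i]:  10 13 11 14  6  4  6 16  9 19
S:     10 23 21 37  6  4 10 53 19 72
Maximum is 72 (e.g. 10 + 13 + 14 + 16 + 19).

72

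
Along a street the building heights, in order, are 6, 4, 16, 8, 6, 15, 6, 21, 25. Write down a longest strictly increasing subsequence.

Patience tails give the LIS length; then backtrack through the dp parents:
6 → extends → [6]
4 → replaces 6 → [4]
16 → extends → [4, 16]
8 → replaces 16 → [4, 8]
6 → replaces 8 → [4, 6]
15 → extends → [4, 6, 15]
6 → already a tail → [4, 6, 15]
21 → extends → [4, 6, 15, 21]
25 → extends → [4, 6, 15, 21, 25]
Length 5; one witness is 6, 8, 15, 21, 25.

6, 8, 15, 21, 25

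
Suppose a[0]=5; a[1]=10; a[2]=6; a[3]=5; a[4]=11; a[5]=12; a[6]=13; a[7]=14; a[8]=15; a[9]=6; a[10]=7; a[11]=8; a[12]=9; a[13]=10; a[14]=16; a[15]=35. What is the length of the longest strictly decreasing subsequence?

3

Let dp[i] be the longest strictly decreasing subsequence ending at i:
i:      0  1  2  3  4  5  6  7  8  9 10 11 12 13 14 15
a[i]:   5 10  6  5 11 12 13 14 15  6  7  8  9 10 16 35
dp:     1  1  2  3  1  1  1  1  1  2  2  2  2  2  1  1
Maximum is 3.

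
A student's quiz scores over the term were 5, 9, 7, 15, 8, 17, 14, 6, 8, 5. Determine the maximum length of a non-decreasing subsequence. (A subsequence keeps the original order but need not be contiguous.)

4

Let dp[i] be the length of the longest such subsequence ending at index i:
i:      1  2  3  4  5  6  7  8  9 10
a[i]:   5  9  7 15  8 17 14  6  8  5
dp:     1  2  2  3  3  4  4  2  4  2
Maximum dp value is 4.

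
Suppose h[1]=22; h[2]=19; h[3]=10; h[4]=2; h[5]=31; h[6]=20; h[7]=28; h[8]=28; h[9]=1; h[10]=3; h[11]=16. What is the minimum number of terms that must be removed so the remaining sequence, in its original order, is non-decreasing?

Fewest deletions = n − (longest non-decreasing subsequence).
Patience tails:
22 → extends → [22]
19 → replaces 22 → [19]
10 → replaces 19 → [10]
2 → replaces 10 → [2]
31 → extends → [2, 31]
20 → replaces 31 → [2, 20]
28 → extends → [2, 20, 28]
28 → extends → [2, 20, 28, 28]
1 → replaces 2 → [1, 20, 28, 28]
3 → replaces 20 → [1, 3, 28, 28]
16 → replaces 28 → [1, 3, 16, 28]
Longest non-decreasing subsequence has length 4, so deletions = 11 − 4 = 7.

7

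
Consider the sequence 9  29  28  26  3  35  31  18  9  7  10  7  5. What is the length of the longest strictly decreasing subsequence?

7

Negate each value so 'decreasing' becomes 'increasing', then run patience tails on the negated sequence:
-9 → extends → [-9]
-29 → replaces -9 → [-29]
-28 → extends → [-29, -28]
-26 → extends → [-29, -28, -26]
-3 → extends → [-29, -28, -26, -3]
-35 → replaces -29 → [-35, -28, -26, -3]
-31 → replaces -28 → [-35, -31, -26, -3]
-18 → replaces -3 → [-35, -31, -26, -18]
-9 → extends → [-35, -31, -26, -18, -9]
-7 → extends → [-35, -31, -26, -18, -9, -7]
-10 → replaces -9 → [-35, -31, -26, -18, -10, -7]
-7 → already a tail → [-35, -31, -26, -18, -10, -7]
-5 → extends → [-35, -31, -26, -18, -10, -7, -5]
Seven tails, so the longest strictly decreasing subsequence of the original has length 7.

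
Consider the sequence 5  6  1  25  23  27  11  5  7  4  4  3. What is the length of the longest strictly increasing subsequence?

Let dp[i] be the length of the longest such subsequence ending at index i:
i:      1  2  3  4  5  6  7  8  9 10 11 12
a[i]:   5  6  1 25 23 27 11  5  7  4  4  3
dp:     1  2  1  3  3  4  3  2  3  2  2  2
Maximum dp value is 4.

4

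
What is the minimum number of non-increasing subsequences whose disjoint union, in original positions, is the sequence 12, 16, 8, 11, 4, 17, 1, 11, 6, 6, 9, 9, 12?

The minimum number of non-increasing subsequences covering a sequence equals the length of its longest strictly increasing subsequence.
LIS length is 4 (e.g. 4, 6, 9, 12), so 4 piles are needed.

4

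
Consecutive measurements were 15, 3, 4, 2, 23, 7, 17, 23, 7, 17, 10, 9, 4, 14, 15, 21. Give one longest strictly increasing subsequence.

Patience tails give the LIS length; then backtrack through the dp parents:
15 → extends → [15]
3 → replaces 15 → [3]
4 → extends → [3, 4]
2 → replaces 3 → [2, 4]
23 → extends → [2, 4, 23]
7 → replaces 23 → [2, 4, 7]
17 → extends → [2, 4, 7, 17]
23 → extends → [2, 4, 7, 17, 23]
7 → already a tail → [2, 4, 7, 17, 23]
17 → already a tail → [2, 4, 7, 17, 23]
10 → replaces 17 → [2, 4, 7, 10, 23]
9 → replaces 10 → [2, 4, 7, 9, 23]
4 → already a tail → [2, 4, 7, 9, 23]
14 → replaces 23 → [2, 4, 7, 9, 14]
15 → extends → [2, 4, 7, 9, 14, 15]
21 → extends → [2, 4, 7, 9, 14, 15, 21]
Length 7; one witness is 3, 4, 7, 10, 14, 15, 21.

3, 4, 7, 10, 14, 15, 21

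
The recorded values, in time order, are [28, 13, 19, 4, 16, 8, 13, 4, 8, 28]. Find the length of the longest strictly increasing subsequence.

4

Let dp[i] be the length of the longest such subsequence ending at index i:
i:      1  2  3  4  5  6  7  8  9 10
a[i]:  28 13 19  4 16  8 13  4  8 28
dp:     1  1  2  1  2  2  3  1  2  4
Maximum dp value is 4.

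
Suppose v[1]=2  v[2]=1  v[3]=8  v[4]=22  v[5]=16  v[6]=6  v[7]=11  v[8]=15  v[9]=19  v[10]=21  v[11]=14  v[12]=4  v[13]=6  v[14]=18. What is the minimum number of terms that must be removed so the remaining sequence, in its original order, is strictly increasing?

Fewest deletions = n − (longest strictly increasing subsequence).
i:      1  2  3  4  5  6  7  8  9 10 11 12 13 14
v[i]:   2  1  8 22 16  6 11 15 19 21 14  4  6 18
dp:     1  1  2  3  3  2  3  4  5  6  4  2  3  5
max dp = 6, so deletions = 14 − 6 = 8.

8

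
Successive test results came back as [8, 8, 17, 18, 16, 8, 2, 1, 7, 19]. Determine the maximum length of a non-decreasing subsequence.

5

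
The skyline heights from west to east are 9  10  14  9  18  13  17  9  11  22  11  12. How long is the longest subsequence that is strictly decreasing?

3

Negate each value so 'decreasing' becomes 'increasing', then run patience tails on the negated sequence:
-9 → extends → [-9]
-10 → replaces -9 → [-10]
-14 → replaces -10 → [-14]
-9 → extends → [-14, -9]
-18 → replaces -14 → [-18, -9]
-13 → replaces -9 → [-18, -13]
-17 → replaces -13 → [-18, -17]
-9 → extends → [-18, -17, -9]
-11 → replaces -9 → [-18, -17, -11]
-22 → replaces -18 → [-22, -17, -11]
-11 → already a tail → [-22, -17, -11]
-12 → replaces -11 → [-22, -17, -12]
Three tails, so the longest strictly decreasing subsequence of the original has length 3.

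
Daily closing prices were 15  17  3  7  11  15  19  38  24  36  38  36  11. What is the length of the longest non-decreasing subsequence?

Track the smallest tail for each achievable length (allowing ties):
15 → extends → [15]
17 → extends → [15, 17]
3 → replaces 15 → [3, 17]
7 → replaces 17 → [3, 7]
11 → extends → [3, 7, 11]
15 → extends → [3, 7, 11, 15]
19 → extends → [3, 7, 11, 15, 19]
38 → extends → [3, 7, 11, 15, 19, 38]
24 → replaces 38 → [3, 7, 11, 15, 19, 24]
36 → extends → [3, 7, 11, 15, 19, 24, 36]
38 → extends → [3, 7, 11, 15, 19, 24, 36, 38]
36 → replaces 38 → [3, 7, 11, 15, 19, 24, 36, 36]
11 → replaces 15 → [3, 7, 11, 11, 19, 24, 36, 36]
Eight tails, so the longest non-decreasing subsequence has length 8 (e.g. 3, 7, 11, 15, 19, 24, 36, 38).

8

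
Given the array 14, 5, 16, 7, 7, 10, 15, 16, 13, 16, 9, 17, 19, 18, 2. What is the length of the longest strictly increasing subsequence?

7

Let dp[i] be the length of the longest such subsequence ending at index i:
i:      1  2  3  4  5  6  7  8  9 10 11 12 13 14 15
a[i]:  14  5 16  7  7 10 15 16 13 16  9 17 19 18  2
dp:     1  1  2  2  2  3  4  5  4  5  3  6  7  7  1
Maximum dp value is 7.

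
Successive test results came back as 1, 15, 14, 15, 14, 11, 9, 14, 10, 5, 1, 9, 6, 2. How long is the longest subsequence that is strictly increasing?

Track the smallest tail for each achievable length (strict):
1 → extends → [1]
15 → extends → [1, 15]
14 → replaces 15 → [1, 14]
15 → extends → [1, 14, 15]
14 → already a tail → [1, 14, 15]
11 → replaces 14 → [1, 11, 15]
9 → replaces 11 → [1, 9, 15]
14 → replaces 15 → [1, 9, 14]
10 → replaces 14 → [1, 9, 10]
5 → replaces 9 → [1, 5, 10]
1 → already a tail → [1, 5, 10]
9 → replaces 10 → [1, 5, 9]
6 → replaces 9 → [1, 5, 6]
2 → replaces 5 → [1, 2, 6]
Three tails, so the longest strictly increasing subsequence has length 3 (e.g. 1, 14, 15).

3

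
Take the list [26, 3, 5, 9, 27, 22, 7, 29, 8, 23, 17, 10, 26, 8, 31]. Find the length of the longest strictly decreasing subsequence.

5

Let dp[i] be the longest strictly decreasing subsequence ending at i:
i:      1  2  3  4  5  6  7  8  9 10 11 12 13 14 15
a[i]:  26  3  5  9 27 22  7 29  8 23 17 10 26  8 31
dp:     1  2  2  2  1  2  3  1  3  2  3  4  2  5  1
Maximum is 5.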